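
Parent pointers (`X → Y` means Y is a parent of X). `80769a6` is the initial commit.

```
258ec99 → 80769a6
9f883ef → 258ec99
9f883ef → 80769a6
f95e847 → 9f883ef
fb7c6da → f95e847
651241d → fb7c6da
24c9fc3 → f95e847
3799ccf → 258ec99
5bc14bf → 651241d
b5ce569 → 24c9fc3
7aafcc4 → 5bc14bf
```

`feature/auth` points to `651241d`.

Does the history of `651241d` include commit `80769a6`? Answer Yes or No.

Ancestors of 651241d (commits reachable by following parents): {258ec99, 651241d, 80769a6, 9f883ef, f95e847, fb7c6da}.
80769a6 is in that set, so it is an ancestor of 651241d.

Yes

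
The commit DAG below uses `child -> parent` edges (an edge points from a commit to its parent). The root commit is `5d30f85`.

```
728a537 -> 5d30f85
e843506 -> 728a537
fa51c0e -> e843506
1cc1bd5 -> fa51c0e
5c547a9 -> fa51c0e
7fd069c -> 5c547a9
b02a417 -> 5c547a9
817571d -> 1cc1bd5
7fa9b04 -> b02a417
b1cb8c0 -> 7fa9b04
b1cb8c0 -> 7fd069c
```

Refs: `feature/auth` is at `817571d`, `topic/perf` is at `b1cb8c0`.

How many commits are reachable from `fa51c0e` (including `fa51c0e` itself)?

4

Walking parent pointers from fa51c0e: reachable set = {5d30f85, 728a537, e843506, fa51c0e}.
That is 4 commits.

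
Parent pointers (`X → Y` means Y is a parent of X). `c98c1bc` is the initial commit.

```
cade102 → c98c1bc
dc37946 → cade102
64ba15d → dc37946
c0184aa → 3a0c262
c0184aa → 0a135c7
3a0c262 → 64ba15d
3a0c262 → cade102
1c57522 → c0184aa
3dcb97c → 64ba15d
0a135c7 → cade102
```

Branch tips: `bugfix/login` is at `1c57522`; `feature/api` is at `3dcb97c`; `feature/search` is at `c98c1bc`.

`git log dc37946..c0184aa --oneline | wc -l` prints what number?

Reachable from c0184aa: {0a135c7, 3a0c262, 64ba15d, c0184aa, c98c1bc, cade102, dc37946}.
Reachable from dc37946: {c98c1bc, cade102, dc37946}.
In c0184aa's history but not dc37946's: {0a135c7, 3a0c262, 64ba15d, c0184aa} — 4 commits.

4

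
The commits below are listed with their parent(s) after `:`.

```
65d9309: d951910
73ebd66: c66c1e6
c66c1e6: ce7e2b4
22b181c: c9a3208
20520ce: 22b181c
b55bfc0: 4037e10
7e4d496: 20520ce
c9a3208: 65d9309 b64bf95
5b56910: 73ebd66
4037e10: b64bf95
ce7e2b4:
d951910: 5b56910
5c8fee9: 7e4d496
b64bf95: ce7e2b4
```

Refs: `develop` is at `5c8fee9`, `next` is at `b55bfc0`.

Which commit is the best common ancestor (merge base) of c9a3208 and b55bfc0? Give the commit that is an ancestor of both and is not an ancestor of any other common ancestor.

Ancestors of c9a3208: {5b56910, 65d9309, 73ebd66, b64bf95, c66c1e6, c9a3208, ce7e2b4, d951910}.
Ancestors of b55bfc0: {4037e10, b55bfc0, b64bf95, ce7e2b4}.
Common ancestors: {b64bf95, ce7e2b4}.
Among these, b64bf95 is not an ancestor of any other common ancestor — it is the merge base.

b64bf95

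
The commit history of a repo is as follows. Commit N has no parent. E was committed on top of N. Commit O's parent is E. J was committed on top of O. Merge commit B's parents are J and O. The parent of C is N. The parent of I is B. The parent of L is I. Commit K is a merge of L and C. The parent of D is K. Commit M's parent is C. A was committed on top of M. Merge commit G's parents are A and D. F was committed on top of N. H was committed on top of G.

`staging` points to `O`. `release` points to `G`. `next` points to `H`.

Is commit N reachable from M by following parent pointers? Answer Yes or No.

Yes

Ancestors of M (commits reachable by following parents): {C, M, N}.
N is in that set, so it is an ancestor of M.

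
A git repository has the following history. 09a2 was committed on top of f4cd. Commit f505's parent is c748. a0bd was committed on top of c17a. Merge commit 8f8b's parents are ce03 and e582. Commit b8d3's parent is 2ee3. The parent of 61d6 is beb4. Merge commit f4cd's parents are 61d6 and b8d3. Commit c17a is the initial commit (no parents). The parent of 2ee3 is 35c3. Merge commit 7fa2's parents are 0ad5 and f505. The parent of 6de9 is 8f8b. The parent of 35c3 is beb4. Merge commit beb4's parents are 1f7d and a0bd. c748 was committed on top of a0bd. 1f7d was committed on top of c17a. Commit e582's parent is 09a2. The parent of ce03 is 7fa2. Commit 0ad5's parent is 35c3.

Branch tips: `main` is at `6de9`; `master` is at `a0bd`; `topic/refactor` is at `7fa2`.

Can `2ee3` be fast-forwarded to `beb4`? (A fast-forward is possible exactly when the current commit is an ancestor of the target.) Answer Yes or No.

A fast-forward from 2ee3 to beb4 is possible iff 2ee3 is an ancestor of beb4.
Ancestors of beb4: {1f7d, a0bd, beb4, c17a}.
2ee3 is not among them, so fast-forward is not possible.

No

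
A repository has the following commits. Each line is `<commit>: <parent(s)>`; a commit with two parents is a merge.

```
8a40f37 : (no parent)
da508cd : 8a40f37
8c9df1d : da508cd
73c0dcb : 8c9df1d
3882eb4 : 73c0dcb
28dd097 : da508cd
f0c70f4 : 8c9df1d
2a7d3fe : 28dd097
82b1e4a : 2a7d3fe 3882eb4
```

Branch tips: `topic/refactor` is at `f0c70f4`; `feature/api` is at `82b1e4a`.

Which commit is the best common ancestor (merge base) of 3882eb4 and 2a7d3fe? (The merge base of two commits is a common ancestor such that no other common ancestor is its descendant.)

Ancestors of 3882eb4: {3882eb4, 73c0dcb, 8a40f37, 8c9df1d, da508cd}.
Ancestors of 2a7d3fe: {28dd097, 2a7d3fe, 8a40f37, da508cd}.
Common ancestors: {8a40f37, da508cd}.
Among these, da508cd is not an ancestor of any other common ancestor — it is the merge base.

da508cd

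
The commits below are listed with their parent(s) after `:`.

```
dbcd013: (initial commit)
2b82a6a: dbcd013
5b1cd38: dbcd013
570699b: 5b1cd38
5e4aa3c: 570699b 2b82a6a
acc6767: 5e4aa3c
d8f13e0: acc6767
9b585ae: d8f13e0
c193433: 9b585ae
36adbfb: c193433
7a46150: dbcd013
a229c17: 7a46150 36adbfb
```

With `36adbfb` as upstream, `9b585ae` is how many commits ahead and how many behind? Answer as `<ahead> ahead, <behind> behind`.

0 ahead, 2 behind

Reachable from 9b585ae: {2b82a6a, 570699b, 5b1cd38, 5e4aa3c, 9b585ae, acc6767, d8f13e0, dbcd013}.
Reachable from 36adbfb: {2b82a6a, 36adbfb, 570699b, 5b1cd38, 5e4aa3c, 9b585ae, acc6767, c193433, d8f13e0, dbcd013}.
Only in 9b585ae's history (ahead): {} — 0.
Only in 36adbfb's history (behind): {36adbfb, c193433} — 2.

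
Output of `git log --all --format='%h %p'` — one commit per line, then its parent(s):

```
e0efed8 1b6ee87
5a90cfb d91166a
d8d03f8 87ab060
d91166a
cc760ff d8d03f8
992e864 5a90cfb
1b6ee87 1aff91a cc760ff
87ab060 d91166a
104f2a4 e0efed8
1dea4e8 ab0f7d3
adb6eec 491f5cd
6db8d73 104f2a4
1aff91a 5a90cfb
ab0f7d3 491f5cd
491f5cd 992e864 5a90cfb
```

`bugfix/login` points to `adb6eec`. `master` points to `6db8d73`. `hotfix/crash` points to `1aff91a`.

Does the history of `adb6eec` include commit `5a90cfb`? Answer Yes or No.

Yes

Ancestors of adb6eec (commits reachable by following parents): {491f5cd, 5a90cfb, 992e864, adb6eec, d91166a}.
5a90cfb is in that set, so it is an ancestor of adb6eec.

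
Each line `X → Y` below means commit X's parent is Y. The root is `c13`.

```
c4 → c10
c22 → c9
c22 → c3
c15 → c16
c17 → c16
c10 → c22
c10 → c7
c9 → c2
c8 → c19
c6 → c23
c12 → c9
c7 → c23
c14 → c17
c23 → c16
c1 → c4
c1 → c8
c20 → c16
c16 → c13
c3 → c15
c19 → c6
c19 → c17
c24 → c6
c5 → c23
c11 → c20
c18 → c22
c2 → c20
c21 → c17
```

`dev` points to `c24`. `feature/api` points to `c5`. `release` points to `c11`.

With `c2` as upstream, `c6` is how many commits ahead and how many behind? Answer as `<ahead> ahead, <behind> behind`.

Reachable from c6: {c13, c16, c23, c6}.
Reachable from c2: {c13, c16, c2, c20}.
Only in c6's history (ahead): {c23, c6} — 2.
Only in c2's history (behind): {c2, c20} — 2.

2 ahead, 2 behind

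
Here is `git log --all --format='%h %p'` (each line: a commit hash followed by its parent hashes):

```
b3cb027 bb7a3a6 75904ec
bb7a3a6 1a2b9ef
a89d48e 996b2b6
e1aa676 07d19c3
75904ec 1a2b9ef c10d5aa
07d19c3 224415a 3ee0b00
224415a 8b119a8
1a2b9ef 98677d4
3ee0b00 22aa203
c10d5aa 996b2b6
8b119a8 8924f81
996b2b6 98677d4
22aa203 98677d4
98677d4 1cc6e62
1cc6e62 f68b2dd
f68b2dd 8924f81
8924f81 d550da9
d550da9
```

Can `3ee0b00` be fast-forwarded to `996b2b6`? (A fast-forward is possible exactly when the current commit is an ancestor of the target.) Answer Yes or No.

No

A fast-forward from 3ee0b00 to 996b2b6 is possible iff 3ee0b00 is an ancestor of 996b2b6.
Ancestors of 996b2b6: {1cc6e62, 8924f81, 98677d4, 996b2b6, d550da9, f68b2dd}.
3ee0b00 is not among them, so fast-forward is not possible.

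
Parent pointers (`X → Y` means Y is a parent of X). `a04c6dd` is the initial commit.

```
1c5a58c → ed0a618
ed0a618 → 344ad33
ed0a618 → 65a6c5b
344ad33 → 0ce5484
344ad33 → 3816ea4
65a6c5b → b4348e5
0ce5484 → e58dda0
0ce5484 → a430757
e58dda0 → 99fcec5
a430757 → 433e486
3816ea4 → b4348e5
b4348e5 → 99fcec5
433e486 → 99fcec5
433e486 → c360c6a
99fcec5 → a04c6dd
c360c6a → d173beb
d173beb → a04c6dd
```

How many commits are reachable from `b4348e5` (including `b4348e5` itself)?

3

Walking parent pointers from b4348e5: reachable set = {99fcec5, a04c6dd, b4348e5}.
That is 3 commits.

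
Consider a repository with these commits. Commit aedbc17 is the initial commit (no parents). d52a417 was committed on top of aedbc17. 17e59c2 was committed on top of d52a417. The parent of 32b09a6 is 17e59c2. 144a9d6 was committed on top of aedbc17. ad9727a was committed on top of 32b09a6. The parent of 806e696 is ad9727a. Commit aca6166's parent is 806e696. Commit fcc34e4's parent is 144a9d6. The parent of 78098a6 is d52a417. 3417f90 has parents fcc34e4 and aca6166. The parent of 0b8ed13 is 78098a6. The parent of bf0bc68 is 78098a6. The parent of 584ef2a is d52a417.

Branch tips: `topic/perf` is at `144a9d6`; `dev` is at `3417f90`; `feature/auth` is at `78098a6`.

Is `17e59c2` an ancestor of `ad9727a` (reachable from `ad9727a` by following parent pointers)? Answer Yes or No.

Ancestors of ad9727a (commits reachable by following parents): {17e59c2, 32b09a6, ad9727a, aedbc17, d52a417}.
17e59c2 is in that set, so it is an ancestor of ad9727a.

Yes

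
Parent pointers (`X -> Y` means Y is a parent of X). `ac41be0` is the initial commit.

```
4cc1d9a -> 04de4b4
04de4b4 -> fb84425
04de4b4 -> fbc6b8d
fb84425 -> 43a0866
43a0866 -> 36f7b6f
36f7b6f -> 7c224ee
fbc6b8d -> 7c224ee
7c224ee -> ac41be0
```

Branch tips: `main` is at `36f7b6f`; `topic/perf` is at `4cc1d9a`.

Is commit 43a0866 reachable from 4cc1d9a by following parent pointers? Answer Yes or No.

Ancestors of 4cc1d9a (commits reachable by following parents): {04de4b4, 36f7b6f, 43a0866, 4cc1d9a, 7c224ee, ac41be0, fb84425, fbc6b8d}.
43a0866 is in that set, so it is an ancestor of 4cc1d9a.

Yes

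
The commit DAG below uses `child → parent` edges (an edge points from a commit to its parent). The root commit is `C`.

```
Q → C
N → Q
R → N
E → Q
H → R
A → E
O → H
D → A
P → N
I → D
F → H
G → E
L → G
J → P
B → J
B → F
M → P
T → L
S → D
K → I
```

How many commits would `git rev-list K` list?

Walking parent pointers from K: reachable set = {A, C, D, E, I, K, Q}.
That is 7 commits.

7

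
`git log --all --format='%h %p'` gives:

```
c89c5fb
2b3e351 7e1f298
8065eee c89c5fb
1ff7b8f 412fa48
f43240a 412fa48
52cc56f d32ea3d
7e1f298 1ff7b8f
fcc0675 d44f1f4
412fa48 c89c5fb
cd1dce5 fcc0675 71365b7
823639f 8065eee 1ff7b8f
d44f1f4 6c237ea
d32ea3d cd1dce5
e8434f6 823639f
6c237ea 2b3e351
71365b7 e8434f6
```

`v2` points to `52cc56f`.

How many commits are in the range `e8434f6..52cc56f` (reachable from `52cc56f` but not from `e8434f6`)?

9

Reachable from 52cc56f: {1ff7b8f, 2b3e351, 412fa48, 52cc56f, 6c237ea, 71365b7, 7e1f298, 8065eee, 823639f, c89c5fb, cd1dce5, d32ea3d, d44f1f4, e8434f6, fcc0675}.
Reachable from e8434f6: {1ff7b8f, 412fa48, 8065eee, 823639f, c89c5fb, e8434f6}.
In 52cc56f's history but not e8434f6's: {2b3e351, 52cc56f, 6c237ea, 71365b7, 7e1f298, cd1dce5, d32ea3d, d44f1f4, fcc0675} — 9 commits.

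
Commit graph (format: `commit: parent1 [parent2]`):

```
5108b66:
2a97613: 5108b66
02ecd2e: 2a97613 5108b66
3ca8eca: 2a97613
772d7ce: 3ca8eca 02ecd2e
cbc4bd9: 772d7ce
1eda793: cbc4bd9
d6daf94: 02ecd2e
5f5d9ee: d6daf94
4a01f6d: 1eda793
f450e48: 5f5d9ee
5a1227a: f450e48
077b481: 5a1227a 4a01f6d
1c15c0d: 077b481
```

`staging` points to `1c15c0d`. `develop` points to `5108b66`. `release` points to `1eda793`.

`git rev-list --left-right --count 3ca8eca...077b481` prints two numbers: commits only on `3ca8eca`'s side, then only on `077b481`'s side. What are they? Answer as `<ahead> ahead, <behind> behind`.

Reachable from 3ca8eca: {2a97613, 3ca8eca, 5108b66}.
Reachable from 077b481: {02ecd2e, 077b481, 1eda793, 2a97613, 3ca8eca, 4a01f6d, 5108b66, 5a1227a, 5f5d9ee, 772d7ce, cbc4bd9, d6daf94, f450e48}.
Only in 3ca8eca's history (ahead): {} — 0.
Only in 077b481's history (behind): {02ecd2e, 077b481, 1eda793, 4a01f6d, 5a1227a, 5f5d9ee, 772d7ce, cbc4bd9, d6daf94, f450e48} — 10.

0 ahead, 10 behind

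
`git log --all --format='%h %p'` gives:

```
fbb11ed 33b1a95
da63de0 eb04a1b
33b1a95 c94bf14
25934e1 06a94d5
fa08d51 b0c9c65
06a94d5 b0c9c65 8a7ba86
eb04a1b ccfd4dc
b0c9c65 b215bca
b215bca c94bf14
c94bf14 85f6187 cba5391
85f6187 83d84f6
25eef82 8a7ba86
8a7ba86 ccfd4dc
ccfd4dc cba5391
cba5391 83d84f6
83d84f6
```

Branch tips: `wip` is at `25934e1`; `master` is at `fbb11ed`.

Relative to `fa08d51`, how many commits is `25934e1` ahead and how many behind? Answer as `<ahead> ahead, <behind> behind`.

Reachable from 25934e1: {06a94d5, 25934e1, 83d84f6, 85f6187, 8a7ba86, b0c9c65, b215bca, c94bf14, cba5391, ccfd4dc}.
Reachable from fa08d51: {83d84f6, 85f6187, b0c9c65, b215bca, c94bf14, cba5391, fa08d51}.
Only in 25934e1's history (ahead): {06a94d5, 25934e1, 8a7ba86, ccfd4dc} — 4.
Only in fa08d51's history (behind): {fa08d51} — 1.

4 ahead, 1 behind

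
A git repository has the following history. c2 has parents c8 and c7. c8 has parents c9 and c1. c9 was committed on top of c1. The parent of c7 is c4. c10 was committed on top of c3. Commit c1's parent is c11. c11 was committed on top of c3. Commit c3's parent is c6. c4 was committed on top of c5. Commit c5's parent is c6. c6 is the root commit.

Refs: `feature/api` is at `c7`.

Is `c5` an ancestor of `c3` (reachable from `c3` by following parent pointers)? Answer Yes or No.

No

Ancestors of c3: {c3, c6}.
c5 is not in that set, so it is not an ancestor of c3.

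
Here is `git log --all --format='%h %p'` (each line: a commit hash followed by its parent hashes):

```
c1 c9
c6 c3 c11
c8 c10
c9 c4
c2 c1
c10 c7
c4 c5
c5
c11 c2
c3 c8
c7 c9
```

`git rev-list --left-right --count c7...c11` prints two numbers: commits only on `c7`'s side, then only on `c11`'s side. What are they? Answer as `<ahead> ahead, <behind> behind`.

Reachable from c7: {c4, c5, c7, c9}.
Reachable from c11: {c1, c11, c2, c4, c5, c9}.
Only in c7's history (ahead): {c7} — 1.
Only in c11's history (behind): {c1, c11, c2} — 3.

1 ahead, 3 behind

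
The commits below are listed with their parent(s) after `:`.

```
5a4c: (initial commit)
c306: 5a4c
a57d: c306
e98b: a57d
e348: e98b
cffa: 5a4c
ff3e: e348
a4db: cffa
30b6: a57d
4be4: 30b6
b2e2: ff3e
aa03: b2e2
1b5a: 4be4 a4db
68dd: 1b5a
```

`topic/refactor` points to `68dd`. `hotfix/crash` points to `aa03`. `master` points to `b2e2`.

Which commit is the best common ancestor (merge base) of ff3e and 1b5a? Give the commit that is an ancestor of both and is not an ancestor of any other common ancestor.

a57d

Ancestors of ff3e: {5a4c, a57d, c306, e348, e98b, ff3e}.
Ancestors of 1b5a: {1b5a, 30b6, 4be4, 5a4c, a4db, a57d, c306, cffa}.
Common ancestors: {5a4c, a57d, c306}.
Among these, a57d is not an ancestor of any other common ancestor — it is the merge base.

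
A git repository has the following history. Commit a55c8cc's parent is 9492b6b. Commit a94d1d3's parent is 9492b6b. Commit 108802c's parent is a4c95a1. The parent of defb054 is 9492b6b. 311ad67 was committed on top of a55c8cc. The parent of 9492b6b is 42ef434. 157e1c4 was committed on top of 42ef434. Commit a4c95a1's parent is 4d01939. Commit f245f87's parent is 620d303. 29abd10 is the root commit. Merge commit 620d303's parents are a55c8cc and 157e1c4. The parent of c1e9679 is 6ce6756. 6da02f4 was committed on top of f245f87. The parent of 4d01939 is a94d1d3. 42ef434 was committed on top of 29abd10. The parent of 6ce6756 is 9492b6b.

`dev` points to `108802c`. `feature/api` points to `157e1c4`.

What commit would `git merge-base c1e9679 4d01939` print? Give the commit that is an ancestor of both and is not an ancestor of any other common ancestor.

Ancestors of c1e9679: {29abd10, 42ef434, 6ce6756, 9492b6b, c1e9679}.
Ancestors of 4d01939: {29abd10, 42ef434, 4d01939, 9492b6b, a94d1d3}.
Common ancestors: {29abd10, 42ef434, 9492b6b}.
Among these, 9492b6b is not an ancestor of any other common ancestor — it is the merge base.

9492b6b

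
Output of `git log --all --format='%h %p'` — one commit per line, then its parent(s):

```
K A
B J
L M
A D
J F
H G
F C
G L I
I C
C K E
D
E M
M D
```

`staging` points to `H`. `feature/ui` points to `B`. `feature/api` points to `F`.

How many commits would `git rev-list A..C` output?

4

Reachable from C: {A, C, D, E, K, M}.
Reachable from A: {A, D}.
In C's history but not A's: {C, E, K, M} — 4 commits.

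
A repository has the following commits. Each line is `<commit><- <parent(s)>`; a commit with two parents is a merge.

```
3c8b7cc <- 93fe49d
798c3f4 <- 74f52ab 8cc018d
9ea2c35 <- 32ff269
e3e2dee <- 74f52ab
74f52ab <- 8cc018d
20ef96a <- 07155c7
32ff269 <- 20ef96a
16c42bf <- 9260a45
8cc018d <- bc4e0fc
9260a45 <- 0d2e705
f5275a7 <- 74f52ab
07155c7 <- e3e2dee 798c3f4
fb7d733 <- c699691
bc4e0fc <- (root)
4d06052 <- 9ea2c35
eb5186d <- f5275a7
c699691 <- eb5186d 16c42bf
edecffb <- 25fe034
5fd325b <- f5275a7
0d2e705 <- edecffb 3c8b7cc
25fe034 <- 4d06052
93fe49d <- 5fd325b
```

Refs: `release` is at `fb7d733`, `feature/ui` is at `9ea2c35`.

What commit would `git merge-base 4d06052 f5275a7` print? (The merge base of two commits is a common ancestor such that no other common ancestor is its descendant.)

Ancestors of 4d06052: {07155c7, 20ef96a, 32ff269, 4d06052, 74f52ab, 798c3f4, 8cc018d, 9ea2c35, bc4e0fc, e3e2dee}.
Ancestors of f5275a7: {74f52ab, 8cc018d, bc4e0fc, f5275a7}.
Common ancestors: {74f52ab, 8cc018d, bc4e0fc}.
Among these, 74f52ab is not an ancestor of any other common ancestor — it is the merge base.

74f52ab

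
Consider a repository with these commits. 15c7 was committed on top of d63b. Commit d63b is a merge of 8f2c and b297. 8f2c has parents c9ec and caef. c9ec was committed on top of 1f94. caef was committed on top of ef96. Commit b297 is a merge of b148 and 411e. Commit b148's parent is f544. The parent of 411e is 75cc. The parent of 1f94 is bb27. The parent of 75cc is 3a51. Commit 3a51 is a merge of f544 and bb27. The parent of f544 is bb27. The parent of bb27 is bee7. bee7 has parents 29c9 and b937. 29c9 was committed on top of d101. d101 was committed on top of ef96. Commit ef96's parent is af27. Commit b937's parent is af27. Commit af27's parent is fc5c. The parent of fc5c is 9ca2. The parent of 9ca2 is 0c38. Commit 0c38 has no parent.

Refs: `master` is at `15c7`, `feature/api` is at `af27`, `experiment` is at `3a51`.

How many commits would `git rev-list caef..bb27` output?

Reachable from bb27: {0c38, 29c9, 9ca2, af27, b937, bb27, bee7, d101, ef96, fc5c}.
Reachable from caef: {0c38, 9ca2, af27, caef, ef96, fc5c}.
In bb27's history but not caef's: {29c9, b937, bb27, bee7, d101} — 5 commits.

5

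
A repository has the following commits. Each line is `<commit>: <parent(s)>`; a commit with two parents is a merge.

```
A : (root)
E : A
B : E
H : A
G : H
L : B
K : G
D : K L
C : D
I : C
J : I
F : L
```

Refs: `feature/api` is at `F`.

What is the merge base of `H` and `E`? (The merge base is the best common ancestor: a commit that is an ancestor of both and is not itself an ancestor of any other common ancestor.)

A

Ancestors of H: {A, H}.
Ancestors of E: {A, E}.
Common ancestors: {A}.
The only common ancestor is A, so it is the merge base.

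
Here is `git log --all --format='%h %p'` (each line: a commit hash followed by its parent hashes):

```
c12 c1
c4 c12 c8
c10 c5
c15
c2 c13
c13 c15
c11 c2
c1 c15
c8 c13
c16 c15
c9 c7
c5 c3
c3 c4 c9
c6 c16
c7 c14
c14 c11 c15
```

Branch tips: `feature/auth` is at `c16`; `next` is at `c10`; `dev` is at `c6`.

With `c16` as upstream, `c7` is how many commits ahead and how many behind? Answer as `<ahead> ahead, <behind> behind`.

5 ahead, 1 behind

Reachable from c7: {c11, c13, c14, c15, c2, c7}.
Reachable from c16: {c15, c16}.
Only in c7's history (ahead): {c11, c13, c14, c2, c7} — 5.
Only in c16's history (behind): {c16} — 1.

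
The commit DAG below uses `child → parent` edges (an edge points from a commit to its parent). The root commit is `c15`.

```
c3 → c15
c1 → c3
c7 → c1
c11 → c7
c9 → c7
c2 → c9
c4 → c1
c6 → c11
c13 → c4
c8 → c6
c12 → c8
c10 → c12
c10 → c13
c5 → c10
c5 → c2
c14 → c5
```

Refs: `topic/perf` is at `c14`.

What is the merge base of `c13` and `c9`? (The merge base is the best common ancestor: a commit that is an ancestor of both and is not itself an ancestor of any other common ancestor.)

c1

Ancestors of c13: {c1, c13, c15, c3, c4}.
Ancestors of c9: {c1, c15, c3, c7, c9}.
Common ancestors: {c1, c15, c3}.
Among these, c1 is not an ancestor of any other common ancestor — it is the merge base.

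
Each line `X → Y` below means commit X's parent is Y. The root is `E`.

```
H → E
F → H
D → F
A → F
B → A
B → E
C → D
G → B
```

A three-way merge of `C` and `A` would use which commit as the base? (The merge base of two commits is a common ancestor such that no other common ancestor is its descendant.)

F

Ancestors of C: {C, D, E, F, H}.
Ancestors of A: {A, E, F, H}.
Common ancestors: {E, F, H}.
Among these, F is not an ancestor of any other common ancestor — it is the merge base.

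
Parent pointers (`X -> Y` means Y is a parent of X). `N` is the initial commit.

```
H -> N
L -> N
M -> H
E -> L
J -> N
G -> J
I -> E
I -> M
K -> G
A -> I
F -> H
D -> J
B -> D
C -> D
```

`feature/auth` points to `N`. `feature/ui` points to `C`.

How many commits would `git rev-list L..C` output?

Reachable from C: {C, D, J, N}.
Reachable from L: {L, N}.
In C's history but not L's: {C, D, J} — 3 commits.

3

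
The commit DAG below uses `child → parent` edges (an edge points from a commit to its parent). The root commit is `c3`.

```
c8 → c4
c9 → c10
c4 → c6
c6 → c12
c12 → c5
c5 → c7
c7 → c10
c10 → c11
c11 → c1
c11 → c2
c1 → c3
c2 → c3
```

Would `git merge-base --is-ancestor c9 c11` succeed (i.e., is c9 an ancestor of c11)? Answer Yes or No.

No

Ancestors of c11: {c1, c11, c2, c3}.
c9 is not in that set, so it is not an ancestor of c11.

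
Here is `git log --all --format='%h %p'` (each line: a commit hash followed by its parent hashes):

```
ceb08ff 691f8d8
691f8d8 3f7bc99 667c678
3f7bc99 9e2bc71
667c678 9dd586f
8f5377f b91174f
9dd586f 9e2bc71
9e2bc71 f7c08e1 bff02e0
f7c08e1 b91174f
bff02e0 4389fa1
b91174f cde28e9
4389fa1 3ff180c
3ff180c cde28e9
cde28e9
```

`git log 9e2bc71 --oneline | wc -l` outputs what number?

7

Walking parent pointers from 9e2bc71: reachable set = {3ff180c, 4389fa1, 9e2bc71, b91174f, bff02e0, cde28e9, f7c08e1}.
That is 7 commits.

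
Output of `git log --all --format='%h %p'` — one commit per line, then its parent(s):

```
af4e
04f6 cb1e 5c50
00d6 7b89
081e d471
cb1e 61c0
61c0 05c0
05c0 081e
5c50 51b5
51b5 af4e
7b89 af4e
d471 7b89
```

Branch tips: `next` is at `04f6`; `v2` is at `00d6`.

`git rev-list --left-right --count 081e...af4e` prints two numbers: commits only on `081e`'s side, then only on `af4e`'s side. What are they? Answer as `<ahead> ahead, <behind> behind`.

3 ahead, 0 behind

Reachable from 081e: {081e, 7b89, af4e, d471}.
Reachable from af4e: {af4e}.
Only in 081e's history (ahead): {081e, 7b89, d471} — 3.
Only in af4e's history (behind): {} — 0.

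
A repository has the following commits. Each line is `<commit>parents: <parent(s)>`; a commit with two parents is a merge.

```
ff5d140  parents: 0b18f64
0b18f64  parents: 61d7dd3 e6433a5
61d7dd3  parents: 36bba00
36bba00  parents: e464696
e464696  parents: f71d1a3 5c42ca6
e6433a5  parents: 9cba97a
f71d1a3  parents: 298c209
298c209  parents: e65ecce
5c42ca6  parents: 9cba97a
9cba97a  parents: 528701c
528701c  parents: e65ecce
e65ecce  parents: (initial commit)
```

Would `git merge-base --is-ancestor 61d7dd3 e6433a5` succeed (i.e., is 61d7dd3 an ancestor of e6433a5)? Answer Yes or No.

Ancestors of e6433a5: {528701c, 9cba97a, e6433a5, e65ecce}.
61d7dd3 is not in that set, so it is not an ancestor of e6433a5.

No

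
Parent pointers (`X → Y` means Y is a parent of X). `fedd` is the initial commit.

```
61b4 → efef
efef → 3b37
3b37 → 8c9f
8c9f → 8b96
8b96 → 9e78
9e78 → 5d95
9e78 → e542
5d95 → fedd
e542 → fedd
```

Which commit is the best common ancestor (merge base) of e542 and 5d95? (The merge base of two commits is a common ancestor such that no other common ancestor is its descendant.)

fedd

Ancestors of e542: {e542, fedd}.
Ancestors of 5d95: {5d95, fedd}.
Common ancestors: {fedd}.
The only common ancestor is fedd, so it is the merge base.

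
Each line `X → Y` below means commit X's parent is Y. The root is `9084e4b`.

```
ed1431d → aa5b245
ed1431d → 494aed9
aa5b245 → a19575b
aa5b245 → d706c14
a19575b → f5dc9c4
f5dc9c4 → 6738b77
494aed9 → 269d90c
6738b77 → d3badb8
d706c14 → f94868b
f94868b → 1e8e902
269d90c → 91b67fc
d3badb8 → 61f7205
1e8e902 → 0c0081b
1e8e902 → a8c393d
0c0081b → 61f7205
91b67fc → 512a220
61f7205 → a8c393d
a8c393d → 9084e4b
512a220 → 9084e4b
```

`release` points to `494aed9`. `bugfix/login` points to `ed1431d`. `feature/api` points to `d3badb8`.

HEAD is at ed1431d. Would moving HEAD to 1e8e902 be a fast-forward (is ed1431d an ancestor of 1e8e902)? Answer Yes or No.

A fast-forward from ed1431d to 1e8e902 is possible iff ed1431d is an ancestor of 1e8e902.
Ancestors of 1e8e902: {0c0081b, 1e8e902, 61f7205, 9084e4b, a8c393d}.
ed1431d is not among them, so fast-forward is not possible.

No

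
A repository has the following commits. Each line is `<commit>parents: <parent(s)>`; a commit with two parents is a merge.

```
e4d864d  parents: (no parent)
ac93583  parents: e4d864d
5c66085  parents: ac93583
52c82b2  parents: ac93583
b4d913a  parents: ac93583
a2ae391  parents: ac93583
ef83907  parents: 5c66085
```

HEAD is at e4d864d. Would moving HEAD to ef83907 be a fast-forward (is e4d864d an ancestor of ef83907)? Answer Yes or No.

Yes

A fast-forward from e4d864d to ef83907 is possible iff e4d864d is an ancestor of ef83907.
Ancestors of ef83907: {5c66085, ac93583, e4d864d, ef83907}.
e4d864d is among them, so fast-forward is possible.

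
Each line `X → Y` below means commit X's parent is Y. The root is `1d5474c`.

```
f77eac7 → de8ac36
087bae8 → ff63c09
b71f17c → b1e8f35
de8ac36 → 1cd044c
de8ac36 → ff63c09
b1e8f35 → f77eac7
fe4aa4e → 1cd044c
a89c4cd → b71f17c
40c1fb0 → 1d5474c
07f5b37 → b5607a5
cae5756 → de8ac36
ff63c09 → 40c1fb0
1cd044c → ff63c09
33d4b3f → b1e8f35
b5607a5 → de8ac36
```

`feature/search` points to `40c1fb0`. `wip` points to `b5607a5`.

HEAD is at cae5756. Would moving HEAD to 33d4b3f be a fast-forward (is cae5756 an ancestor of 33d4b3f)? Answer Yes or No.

No

A fast-forward from cae5756 to 33d4b3f is possible iff cae5756 is an ancestor of 33d4b3f.
Ancestors of 33d4b3f: {1cd044c, 1d5474c, 33d4b3f, 40c1fb0, b1e8f35, de8ac36, f77eac7, ff63c09}.
cae5756 is not among them, so fast-forward is not possible.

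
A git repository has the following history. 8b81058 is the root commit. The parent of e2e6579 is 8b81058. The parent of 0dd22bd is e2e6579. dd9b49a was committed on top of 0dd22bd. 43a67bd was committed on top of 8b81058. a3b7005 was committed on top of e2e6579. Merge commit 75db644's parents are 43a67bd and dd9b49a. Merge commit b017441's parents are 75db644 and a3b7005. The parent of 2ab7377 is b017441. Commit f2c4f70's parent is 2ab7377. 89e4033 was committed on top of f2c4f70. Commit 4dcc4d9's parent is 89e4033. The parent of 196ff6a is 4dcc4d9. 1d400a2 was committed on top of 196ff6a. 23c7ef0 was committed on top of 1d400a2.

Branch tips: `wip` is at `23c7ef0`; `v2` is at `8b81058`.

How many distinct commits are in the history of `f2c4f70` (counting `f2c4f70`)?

10

Walking parent pointers from f2c4f70: reachable set = {0dd22bd, 2ab7377, 43a67bd, 75db644, 8b81058, a3b7005, b017441, dd9b49a, e2e6579, f2c4f70}.
That is 10 commits.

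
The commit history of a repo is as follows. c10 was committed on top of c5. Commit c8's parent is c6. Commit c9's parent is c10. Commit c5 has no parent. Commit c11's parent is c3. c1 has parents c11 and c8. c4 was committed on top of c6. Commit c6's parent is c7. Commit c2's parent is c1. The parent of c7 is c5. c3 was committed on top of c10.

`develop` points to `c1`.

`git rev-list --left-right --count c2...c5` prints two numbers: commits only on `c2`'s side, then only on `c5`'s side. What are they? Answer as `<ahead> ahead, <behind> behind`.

8 ahead, 0 behind

Reachable from c2: {c1, c10, c11, c2, c3, c5, c6, c7, c8}.
Reachable from c5: {c5}.
Only in c2's history (ahead): {c1, c10, c11, c2, c3, c6, c7, c8} — 8.
Only in c5's history (behind): {} — 0.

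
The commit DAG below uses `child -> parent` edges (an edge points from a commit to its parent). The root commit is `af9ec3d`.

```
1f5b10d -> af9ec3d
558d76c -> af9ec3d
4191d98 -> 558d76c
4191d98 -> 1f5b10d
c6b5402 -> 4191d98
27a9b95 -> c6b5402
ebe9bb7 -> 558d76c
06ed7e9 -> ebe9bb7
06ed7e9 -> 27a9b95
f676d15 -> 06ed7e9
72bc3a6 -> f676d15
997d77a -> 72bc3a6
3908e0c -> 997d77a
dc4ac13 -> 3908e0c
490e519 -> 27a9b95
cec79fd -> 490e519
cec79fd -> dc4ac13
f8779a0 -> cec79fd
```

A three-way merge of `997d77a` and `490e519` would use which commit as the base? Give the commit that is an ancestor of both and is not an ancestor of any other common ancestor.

27a9b95

Ancestors of 997d77a: {06ed7e9, 1f5b10d, 27a9b95, 4191d98, 558d76c, 72bc3a6, 997d77a, af9ec3d, c6b5402, ebe9bb7, f676d15}.
Ancestors of 490e519: {1f5b10d, 27a9b95, 4191d98, 490e519, 558d76c, af9ec3d, c6b5402}.
Common ancestors: {1f5b10d, 27a9b95, 4191d98, 558d76c, af9ec3d, c6b5402}.
Among these, 27a9b95 is not an ancestor of any other common ancestor — it is the merge base.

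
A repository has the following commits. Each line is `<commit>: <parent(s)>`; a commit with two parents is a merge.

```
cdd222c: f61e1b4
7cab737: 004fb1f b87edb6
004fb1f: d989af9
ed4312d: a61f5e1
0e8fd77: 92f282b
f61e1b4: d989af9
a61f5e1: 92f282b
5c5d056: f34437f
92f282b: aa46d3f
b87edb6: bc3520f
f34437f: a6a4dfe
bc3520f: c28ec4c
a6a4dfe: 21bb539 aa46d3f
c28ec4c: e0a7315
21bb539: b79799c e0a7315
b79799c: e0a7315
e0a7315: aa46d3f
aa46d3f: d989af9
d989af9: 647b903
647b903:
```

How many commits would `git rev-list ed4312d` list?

6

Walking parent pointers from ed4312d: reachable set = {647b903, 92f282b, a61f5e1, aa46d3f, d989af9, ed4312d}.
That is 6 commits.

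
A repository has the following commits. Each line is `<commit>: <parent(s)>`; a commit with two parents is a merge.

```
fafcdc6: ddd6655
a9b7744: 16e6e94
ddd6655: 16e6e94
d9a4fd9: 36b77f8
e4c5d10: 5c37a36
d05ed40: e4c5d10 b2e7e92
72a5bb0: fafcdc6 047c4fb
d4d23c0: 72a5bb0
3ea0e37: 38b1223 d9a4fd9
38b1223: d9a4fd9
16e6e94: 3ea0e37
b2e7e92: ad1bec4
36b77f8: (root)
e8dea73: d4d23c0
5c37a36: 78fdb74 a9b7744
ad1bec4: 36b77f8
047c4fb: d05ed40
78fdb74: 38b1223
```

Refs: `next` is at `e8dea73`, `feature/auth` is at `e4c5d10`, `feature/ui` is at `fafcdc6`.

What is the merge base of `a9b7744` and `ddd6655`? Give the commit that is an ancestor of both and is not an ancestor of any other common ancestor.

16e6e94

Ancestors of a9b7744: {16e6e94, 36b77f8, 38b1223, 3ea0e37, a9b7744, d9a4fd9}.
Ancestors of ddd6655: {16e6e94, 36b77f8, 38b1223, 3ea0e37, d9a4fd9, ddd6655}.
Common ancestors: {16e6e94, 36b77f8, 38b1223, 3ea0e37, d9a4fd9}.
Among these, 16e6e94 is not an ancestor of any other common ancestor — it is the merge base.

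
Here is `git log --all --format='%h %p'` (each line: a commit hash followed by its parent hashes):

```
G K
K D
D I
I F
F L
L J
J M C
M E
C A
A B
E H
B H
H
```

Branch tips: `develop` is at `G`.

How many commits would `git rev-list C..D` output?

Reachable from D: {A, B, C, D, E, F, H, I, J, L, M}.
Reachable from C: {A, B, C, H}.
In D's history but not C's: {D, E, F, I, J, L, M} — 7 commits.

7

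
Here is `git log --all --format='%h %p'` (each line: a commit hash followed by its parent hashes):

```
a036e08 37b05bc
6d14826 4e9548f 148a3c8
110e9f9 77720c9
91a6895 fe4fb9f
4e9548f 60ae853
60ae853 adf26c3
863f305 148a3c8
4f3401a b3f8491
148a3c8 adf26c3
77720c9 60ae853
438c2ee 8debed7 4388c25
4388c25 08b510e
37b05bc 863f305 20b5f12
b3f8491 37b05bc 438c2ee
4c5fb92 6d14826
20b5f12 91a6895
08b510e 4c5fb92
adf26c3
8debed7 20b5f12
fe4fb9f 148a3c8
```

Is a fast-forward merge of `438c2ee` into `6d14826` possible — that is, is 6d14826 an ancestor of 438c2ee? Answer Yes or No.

Yes

A fast-forward from 6d14826 to 438c2ee is possible iff 6d14826 is an ancestor of 438c2ee.
Ancestors of 438c2ee: {08b510e, 148a3c8, 20b5f12, 4388c25, 438c2ee, 4c5fb92, 4e9548f, 60ae853, 6d14826, 8debed7, 91a6895, adf26c3, fe4fb9f}.
6d14826 is among them, so fast-forward is possible.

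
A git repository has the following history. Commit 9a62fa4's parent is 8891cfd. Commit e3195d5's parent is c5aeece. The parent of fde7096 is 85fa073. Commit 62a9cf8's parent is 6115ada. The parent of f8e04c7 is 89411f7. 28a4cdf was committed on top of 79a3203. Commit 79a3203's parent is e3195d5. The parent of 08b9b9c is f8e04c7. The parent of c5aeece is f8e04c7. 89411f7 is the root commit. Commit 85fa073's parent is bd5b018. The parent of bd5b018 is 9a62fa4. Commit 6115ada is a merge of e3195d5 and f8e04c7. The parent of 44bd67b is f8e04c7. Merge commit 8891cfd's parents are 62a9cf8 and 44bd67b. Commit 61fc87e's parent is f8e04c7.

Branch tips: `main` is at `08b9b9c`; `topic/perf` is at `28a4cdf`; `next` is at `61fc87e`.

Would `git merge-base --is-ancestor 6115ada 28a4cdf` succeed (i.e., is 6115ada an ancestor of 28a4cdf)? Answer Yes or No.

No

Ancestors of 28a4cdf: {28a4cdf, 79a3203, 89411f7, c5aeece, e3195d5, f8e04c7}.
6115ada is not in that set, so it is not an ancestor of 28a4cdf.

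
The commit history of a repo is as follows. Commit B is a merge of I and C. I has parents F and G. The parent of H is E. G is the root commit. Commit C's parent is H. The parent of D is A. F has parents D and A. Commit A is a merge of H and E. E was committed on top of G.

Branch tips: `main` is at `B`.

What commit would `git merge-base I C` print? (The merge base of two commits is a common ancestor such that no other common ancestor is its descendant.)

Ancestors of I: {A, D, E, F, G, H, I}.
Ancestors of C: {C, E, G, H}.
Common ancestors: {E, G, H}.
Among these, H is not an ancestor of any other common ancestor — it is the merge base.

H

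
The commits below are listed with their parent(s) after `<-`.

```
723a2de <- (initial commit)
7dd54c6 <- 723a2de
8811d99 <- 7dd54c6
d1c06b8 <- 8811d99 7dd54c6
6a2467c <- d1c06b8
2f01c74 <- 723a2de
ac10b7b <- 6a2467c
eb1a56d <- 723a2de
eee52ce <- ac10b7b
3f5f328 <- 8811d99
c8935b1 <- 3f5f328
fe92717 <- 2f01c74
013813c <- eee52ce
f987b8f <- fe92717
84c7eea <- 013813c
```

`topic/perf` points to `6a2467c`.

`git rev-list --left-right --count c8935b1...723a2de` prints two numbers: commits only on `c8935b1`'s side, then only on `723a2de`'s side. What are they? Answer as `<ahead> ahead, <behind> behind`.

Reachable from c8935b1: {3f5f328, 723a2de, 7dd54c6, 8811d99, c8935b1}.
Reachable from 723a2de: {723a2de}.
Only in c8935b1's history (ahead): {3f5f328, 7dd54c6, 8811d99, c8935b1} — 4.
Only in 723a2de's history (behind): {} — 0.

4 ahead, 0 behind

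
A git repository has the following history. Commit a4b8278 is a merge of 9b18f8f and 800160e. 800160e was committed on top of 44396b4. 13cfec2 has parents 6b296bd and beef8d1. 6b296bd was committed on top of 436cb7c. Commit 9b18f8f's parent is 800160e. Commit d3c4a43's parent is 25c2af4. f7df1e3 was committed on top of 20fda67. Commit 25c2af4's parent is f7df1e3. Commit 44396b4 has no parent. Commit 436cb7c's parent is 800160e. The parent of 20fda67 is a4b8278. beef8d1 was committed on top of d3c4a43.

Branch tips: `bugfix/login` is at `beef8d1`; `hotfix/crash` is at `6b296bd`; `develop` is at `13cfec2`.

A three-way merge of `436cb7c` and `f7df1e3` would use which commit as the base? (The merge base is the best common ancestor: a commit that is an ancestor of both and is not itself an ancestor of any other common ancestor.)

800160e

Ancestors of 436cb7c: {436cb7c, 44396b4, 800160e}.
Ancestors of f7df1e3: {20fda67, 44396b4, 800160e, 9b18f8f, a4b8278, f7df1e3}.
Common ancestors: {44396b4, 800160e}.
Among these, 800160e is not an ancestor of any other common ancestor — it is the merge base.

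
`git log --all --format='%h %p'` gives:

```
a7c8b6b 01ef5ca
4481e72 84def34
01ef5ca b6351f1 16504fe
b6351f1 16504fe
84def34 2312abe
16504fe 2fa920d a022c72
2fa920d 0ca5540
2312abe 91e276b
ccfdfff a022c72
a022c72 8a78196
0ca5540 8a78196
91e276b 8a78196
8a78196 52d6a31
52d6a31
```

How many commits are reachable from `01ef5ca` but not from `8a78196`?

Reachable from 01ef5ca: {01ef5ca, 0ca5540, 16504fe, 2fa920d, 52d6a31, 8a78196, a022c72, b6351f1}.
Reachable from 8a78196: {52d6a31, 8a78196}.
In 01ef5ca's history but not 8a78196's: {01ef5ca, 0ca5540, 16504fe, 2fa920d, a022c72, b6351f1} — 6 commits.

6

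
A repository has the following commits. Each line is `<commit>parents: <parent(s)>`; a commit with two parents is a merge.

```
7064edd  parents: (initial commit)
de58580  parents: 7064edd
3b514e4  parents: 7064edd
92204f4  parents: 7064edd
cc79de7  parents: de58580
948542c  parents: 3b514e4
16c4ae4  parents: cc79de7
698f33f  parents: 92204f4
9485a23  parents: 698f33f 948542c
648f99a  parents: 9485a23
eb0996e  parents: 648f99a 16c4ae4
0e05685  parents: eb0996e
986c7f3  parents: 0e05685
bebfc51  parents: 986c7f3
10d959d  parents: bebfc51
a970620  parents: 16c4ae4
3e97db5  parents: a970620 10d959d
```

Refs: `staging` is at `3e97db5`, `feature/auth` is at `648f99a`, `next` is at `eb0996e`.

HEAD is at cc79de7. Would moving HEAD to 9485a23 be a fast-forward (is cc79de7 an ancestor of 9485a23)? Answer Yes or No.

No

A fast-forward from cc79de7 to 9485a23 is possible iff cc79de7 is an ancestor of 9485a23.
Ancestors of 9485a23: {3b514e4, 698f33f, 7064edd, 92204f4, 948542c, 9485a23}.
cc79de7 is not among them, so fast-forward is not possible.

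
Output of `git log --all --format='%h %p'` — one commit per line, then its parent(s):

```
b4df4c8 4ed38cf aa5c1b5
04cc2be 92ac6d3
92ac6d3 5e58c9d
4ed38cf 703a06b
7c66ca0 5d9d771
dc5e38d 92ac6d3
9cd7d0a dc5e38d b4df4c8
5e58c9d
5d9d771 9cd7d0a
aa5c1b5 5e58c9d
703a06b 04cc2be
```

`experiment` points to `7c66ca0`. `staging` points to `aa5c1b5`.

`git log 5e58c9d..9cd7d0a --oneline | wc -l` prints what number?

Reachable from 9cd7d0a: {04cc2be, 4ed38cf, 5e58c9d, 703a06b, 92ac6d3, 9cd7d0a, aa5c1b5, b4df4c8, dc5e38d}.
Reachable from 5e58c9d: {5e58c9d}.
In 9cd7d0a's history but not 5e58c9d's: {04cc2be, 4ed38cf, 703a06b, 92ac6d3, 9cd7d0a, aa5c1b5, b4df4c8, dc5e38d} — 8 commits.

8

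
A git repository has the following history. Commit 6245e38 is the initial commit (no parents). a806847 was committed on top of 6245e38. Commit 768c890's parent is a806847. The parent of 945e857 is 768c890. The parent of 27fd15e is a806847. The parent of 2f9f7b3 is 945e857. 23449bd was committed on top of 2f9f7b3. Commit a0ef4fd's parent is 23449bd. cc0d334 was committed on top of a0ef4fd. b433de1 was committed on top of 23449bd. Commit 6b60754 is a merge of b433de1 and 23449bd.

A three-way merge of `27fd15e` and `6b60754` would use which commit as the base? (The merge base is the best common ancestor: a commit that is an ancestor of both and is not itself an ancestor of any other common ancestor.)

Ancestors of 27fd15e: {27fd15e, 6245e38, a806847}.
Ancestors of 6b60754: {23449bd, 2f9f7b3, 6245e38, 6b60754, 768c890, 945e857, a806847, b433de1}.
Common ancestors: {6245e38, a806847}.
Among these, a806847 is not an ancestor of any other common ancestor — it is the merge base.

a806847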